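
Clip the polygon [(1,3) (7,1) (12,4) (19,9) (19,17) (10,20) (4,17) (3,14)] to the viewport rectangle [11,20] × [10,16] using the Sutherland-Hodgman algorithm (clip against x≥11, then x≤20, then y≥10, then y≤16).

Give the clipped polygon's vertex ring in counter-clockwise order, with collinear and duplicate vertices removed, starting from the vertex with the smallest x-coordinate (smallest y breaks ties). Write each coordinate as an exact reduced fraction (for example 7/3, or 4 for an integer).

Clipped polygon: [(11,10) (19,10) (19,16) (11,16)]

1. After x ≥ 11: [(11,17/5) (12,4) (19,9) (19,17) (11,59/3)]
2. After x ≤ 20: [(11,17/5) (12,4) (19,9) (19,17) (11,59/3)]
3. After y ≥ 10: [(11,10) (19,10) (19,17) (11,59/3)]
4. After y ≤ 16: [(11,16) (11,10) (19,10) (19,16)]
5. Canonical ring: [(11,10) (19,10) (19,16) (11,16)]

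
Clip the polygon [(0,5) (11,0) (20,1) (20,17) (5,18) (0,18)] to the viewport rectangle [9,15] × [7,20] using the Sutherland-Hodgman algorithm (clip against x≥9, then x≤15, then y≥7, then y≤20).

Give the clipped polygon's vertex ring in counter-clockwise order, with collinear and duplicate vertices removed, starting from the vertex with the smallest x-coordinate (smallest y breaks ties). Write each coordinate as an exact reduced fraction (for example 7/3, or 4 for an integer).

Clipped polygon: [(9,7) (15,7) (15,52/3) (9,266/15)]

1. After x ≥ 9: [(9,10/11) (11,0) (20,1) (20,17) (9,266/15)]
2. After x ≤ 15: [(9,10/11) (11,0) (15,4/9) (15,52/3) (9,266/15)]
3. After y ≥ 7: [(9,7) (15,7) (15,52/3) (9,266/15)]
4. After y ≤ 20: [(9,7) (15,7) (15,52/3) (9,266/15)]
5. Canonical ring: [(9,7) (15,7) (15,52/3) (9,266/15)]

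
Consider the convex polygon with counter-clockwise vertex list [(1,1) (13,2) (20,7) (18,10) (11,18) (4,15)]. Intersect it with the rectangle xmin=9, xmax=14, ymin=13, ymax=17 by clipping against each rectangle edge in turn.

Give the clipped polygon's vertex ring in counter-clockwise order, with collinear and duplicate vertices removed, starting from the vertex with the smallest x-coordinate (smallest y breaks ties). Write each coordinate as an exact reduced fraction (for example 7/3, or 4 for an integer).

1. After x ≥ 9: [(9,5/3) (13,2) (20,7) (18,10) (11,18) (9,120/7)]
2. After x ≤ 14: [(9,5/3) (13,2) (14,19/7) (14,102/7) (11,18) (9,120/7)]
3. After y ≥ 13: [(9,13) (14,13) (14,102/7) (11,18) (9,120/7)]
4. After y ≤ 17: [(9,17) (9,13) (14,13) (14,102/7) (95/8,17)]
5. Canonical ring: [(9,13) (14,13) (14,102/7) (95/8,17) (9,17)]

Clipped polygon: [(9,13) (14,13) (14,102/7) (95/8,17) (9,17)]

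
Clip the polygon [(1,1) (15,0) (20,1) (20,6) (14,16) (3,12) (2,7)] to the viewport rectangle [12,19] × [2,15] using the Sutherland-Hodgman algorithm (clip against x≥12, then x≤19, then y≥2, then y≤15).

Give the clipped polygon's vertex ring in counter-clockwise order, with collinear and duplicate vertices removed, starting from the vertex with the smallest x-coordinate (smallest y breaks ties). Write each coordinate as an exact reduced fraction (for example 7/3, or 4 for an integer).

1. After x ≥ 12: [(12,3/14) (15,0) (20,1) (20,6) (14,16) (12,168/11)]
2. After x ≤ 19: [(12,3/14) (15,0) (19,4/5) (19,23/3) (14,16) (12,168/11)]
3. After y ≥ 2: [(12,2) (19,2) (19,23/3) (14,16) (12,168/11)]
4. After y ≤ 15: [(12,15) (12,2) (19,2) (19,23/3) (73/5,15)]
5. Canonical ring: [(12,2) (19,2) (19,23/3) (73/5,15) (12,15)]

Clipped polygon: [(12,2) (19,2) (19,23/3) (73/5,15) (12,15)]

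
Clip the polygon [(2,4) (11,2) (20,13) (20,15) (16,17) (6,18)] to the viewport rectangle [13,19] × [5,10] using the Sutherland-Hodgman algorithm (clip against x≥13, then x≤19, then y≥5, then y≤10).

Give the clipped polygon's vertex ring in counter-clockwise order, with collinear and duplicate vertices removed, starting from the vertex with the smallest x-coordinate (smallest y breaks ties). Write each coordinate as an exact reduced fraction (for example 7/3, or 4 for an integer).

1. After x ≥ 13: [(13,40/9) (20,13) (20,15) (16,17) (13,173/10)]
2. After x ≤ 19: [(13,40/9) (19,106/9) (19,31/2) (16,17) (13,173/10)]
3. After y ≥ 5: [(13,5) (148/11,5) (19,106/9) (19,31/2) (16,17) (13,173/10)]
4. After y ≤ 10: [(13,10) (13,5) (148/11,5) (193/11,10)]
5. Canonical ring: [(13,5) (148/11,5) (193/11,10) (13,10)]

Clipped polygon: [(13,5) (148/11,5) (193/11,10) (13,10)]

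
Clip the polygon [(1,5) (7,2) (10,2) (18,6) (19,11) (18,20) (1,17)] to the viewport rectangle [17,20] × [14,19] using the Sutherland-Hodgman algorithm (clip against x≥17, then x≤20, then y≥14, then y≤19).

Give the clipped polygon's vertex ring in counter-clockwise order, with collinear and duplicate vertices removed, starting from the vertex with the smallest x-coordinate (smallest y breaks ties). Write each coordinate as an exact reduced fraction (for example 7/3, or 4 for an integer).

1. After x ≥ 17: [(17,11/2) (18,6) (19,11) (18,20) (17,337/17)]
2. After x ≤ 20: [(17,11/2) (18,6) (19,11) (18,20) (17,337/17)]
3. After y ≥ 14: [(17,14) (56/3,14) (18,20) (17,337/17)]
4. After y ≤ 19: [(17,19) (17,14) (56/3,14) (163/9,19)]
5. Canonical ring: [(17,14) (56/3,14) (163/9,19) (17,19)]

Clipped polygon: [(17,14) (56/3,14) (163/9,19) (17,19)]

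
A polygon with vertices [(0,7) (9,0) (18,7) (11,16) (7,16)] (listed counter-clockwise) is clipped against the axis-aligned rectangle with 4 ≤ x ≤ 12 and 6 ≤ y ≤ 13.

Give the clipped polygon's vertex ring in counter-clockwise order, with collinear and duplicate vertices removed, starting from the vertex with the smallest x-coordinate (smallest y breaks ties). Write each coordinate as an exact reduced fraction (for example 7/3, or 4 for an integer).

1. After x ≥ 4: [(4,85/7) (4,35/9) (9,0) (18,7) (11,16) (7,16)]
2. After x ≤ 12: [(4,85/7) (4,35/9) (9,0) (12,7/3) (12,103/7) (11,16) (7,16)]
3. After y ≥ 6: [(4,85/7) (4,6) (12,6) (12,103/7) (11,16) (7,16)]
4. After y ≤ 13: [(14/3,13) (4,85/7) (4,6) (12,6) (12,13)]
5. Canonical ring: [(4,6) (12,6) (12,13) (14/3,13) (4,85/7)]

Clipped polygon: [(4,6) (12,6) (12,13) (14/3,13) (4,85/7)]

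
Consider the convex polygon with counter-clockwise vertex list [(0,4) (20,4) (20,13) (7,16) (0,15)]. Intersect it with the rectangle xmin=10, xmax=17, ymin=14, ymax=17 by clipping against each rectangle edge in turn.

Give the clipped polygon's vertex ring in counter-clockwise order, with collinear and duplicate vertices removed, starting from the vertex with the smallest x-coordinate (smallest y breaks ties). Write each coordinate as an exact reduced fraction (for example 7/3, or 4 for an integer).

Clipped polygon: [(10,14) (47/3,14) (10,199/13)]

1. After x ≥ 10: [(10,4) (20,4) (20,13) (10,199/13)]
2. After x ≤ 17: [(10,4) (17,4) (17,178/13) (10,199/13)]
3. After y ≥ 14: [(10,14) (47/3,14) (10,199/13)]
4. After y ≤ 17: [(10,14) (47/3,14) (10,199/13)]
5. Canonical ring: [(10,14) (47/3,14) (10,199/13)]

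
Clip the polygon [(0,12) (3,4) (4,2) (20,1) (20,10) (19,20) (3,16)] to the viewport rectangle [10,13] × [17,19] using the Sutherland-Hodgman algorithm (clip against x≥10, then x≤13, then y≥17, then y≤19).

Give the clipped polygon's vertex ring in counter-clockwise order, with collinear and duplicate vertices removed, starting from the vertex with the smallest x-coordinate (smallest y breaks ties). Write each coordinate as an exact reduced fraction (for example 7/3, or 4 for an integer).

1. After x ≥ 10: [(10,13/8) (20,1) (20,10) (19,20) (10,71/4)]
2. After x ≤ 13: [(10,13/8) (13,23/16) (13,37/2) (10,71/4)]
3. After y ≥ 17: [(10,17) (13,17) (13,37/2) (10,71/4)]
4. After y ≤ 19: [(10,17) (13,17) (13,37/2) (10,71/4)]
5. Canonical ring: [(10,17) (13,17) (13,37/2) (10,71/4)]

Clipped polygon: [(10,17) (13,17) (13,37/2) (10,71/4)]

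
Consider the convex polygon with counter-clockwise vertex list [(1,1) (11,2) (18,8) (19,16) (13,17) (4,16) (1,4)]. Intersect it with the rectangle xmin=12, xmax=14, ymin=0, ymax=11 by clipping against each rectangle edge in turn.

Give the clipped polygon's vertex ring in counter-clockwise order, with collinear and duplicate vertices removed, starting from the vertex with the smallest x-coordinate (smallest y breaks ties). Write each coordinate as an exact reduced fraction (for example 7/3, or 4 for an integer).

1. After x ≥ 12: [(12,20/7) (18,8) (19,16) (13,17) (12,152/9)]
2. After x ≤ 14: [(12,20/7) (14,32/7) (14,101/6) (13,17) (12,152/9)]
3. After y ≥ 0: [(12,20/7) (14,32/7) (14,101/6) (13,17) (12,152/9)]
4. After y ≤ 11: [(12,11) (12,20/7) (14,32/7) (14,11)]
5. Canonical ring: [(12,20/7) (14,32/7) (14,11) (12,11)]

Clipped polygon: [(12,20/7) (14,32/7) (14,11) (12,11)]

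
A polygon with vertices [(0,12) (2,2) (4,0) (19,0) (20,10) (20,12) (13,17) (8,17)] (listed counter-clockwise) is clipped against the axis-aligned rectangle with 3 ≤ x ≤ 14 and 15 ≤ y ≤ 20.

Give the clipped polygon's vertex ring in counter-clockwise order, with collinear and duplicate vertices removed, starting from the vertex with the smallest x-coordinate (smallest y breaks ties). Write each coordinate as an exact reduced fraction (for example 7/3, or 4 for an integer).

1. After x ≥ 3: [(3,111/8) (3,1) (4,0) (19,0) (20,10) (20,12) (13,17) (8,17)]
2. After x ≤ 14: [(3,111/8) (3,1) (4,0) (14,0) (14,114/7) (13,17) (8,17)]
3. After y ≥ 15: [(24/5,15) (14,15) (14,114/7) (13,17) (8,17)]
4. After y ≤ 20: [(24/5,15) (14,15) (14,114/7) (13,17) (8,17)]
5. Canonical ring: [(24/5,15) (14,15) (14,114/7) (13,17) (8,17)]

Clipped polygon: [(24/5,15) (14,15) (14,114/7) (13,17) (8,17)]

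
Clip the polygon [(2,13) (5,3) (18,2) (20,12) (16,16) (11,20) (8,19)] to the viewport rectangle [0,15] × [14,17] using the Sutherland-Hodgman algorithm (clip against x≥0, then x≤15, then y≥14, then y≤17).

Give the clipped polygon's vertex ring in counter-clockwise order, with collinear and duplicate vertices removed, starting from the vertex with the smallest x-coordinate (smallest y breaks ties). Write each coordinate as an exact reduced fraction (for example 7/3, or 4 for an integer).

1. After x ≥ 0: [(2,13) (5,3) (18,2) (20,12) (16,16) (11,20) (8,19)]
2. After x ≤ 15: [(2,13) (5,3) (15,29/13) (15,84/5) (11,20) (8,19)]
3. After y ≥ 14: [(3,14) (15,14) (15,84/5) (11,20) (8,19)]
4. After y ≤ 17: [(6,17) (3,14) (15,14) (15,84/5) (59/4,17)]
5. Canonical ring: [(3,14) (15,14) (15,84/5) (59/4,17) (6,17)]

Clipped polygon: [(3,14) (15,14) (15,84/5) (59/4,17) (6,17)]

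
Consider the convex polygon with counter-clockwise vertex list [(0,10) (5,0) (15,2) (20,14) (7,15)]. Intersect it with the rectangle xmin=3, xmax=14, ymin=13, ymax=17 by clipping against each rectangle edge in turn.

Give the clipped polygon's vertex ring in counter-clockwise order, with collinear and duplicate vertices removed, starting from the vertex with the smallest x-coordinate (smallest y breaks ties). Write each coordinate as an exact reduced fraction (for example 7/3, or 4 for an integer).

1. After x ≥ 3: [(3,85/7) (3,4) (5,0) (15,2) (20,14) (7,15)]
2. After x ≤ 14: [(3,85/7) (3,4) (5,0) (14,9/5) (14,188/13) (7,15)]
3. After y ≥ 13: [(21/5,13) (14,13) (14,188/13) (7,15)]
4. After y ≤ 17: [(21/5,13) (14,13) (14,188/13) (7,15)]
5. Canonical ring: [(21/5,13) (14,13) (14,188/13) (7,15)]

Clipped polygon: [(21/5,13) (14,13) (14,188/13) (7,15)]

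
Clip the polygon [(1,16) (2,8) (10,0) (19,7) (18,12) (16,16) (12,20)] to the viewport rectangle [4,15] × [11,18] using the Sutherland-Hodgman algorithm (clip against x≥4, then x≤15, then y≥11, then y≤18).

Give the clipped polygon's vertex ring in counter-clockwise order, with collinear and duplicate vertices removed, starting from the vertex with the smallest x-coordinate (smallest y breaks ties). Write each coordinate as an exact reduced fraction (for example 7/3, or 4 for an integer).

1. After x ≥ 4: [(4,188/11) (4,6) (10,0) (19,7) (18,12) (16,16) (12,20)]
2. After x ≤ 15: [(4,188/11) (4,6) (10,0) (15,35/9) (15,17) (12,20)]
3. After y ≥ 11: [(4,188/11) (4,11) (15,11) (15,17) (12,20)]
4. After y ≤ 18: [(13/2,18) (4,188/11) (4,11) (15,11) (15,17) (14,18)]
5. Canonical ring: [(4,11) (15,11) (15,17) (14,18) (13/2,18) (4,188/11)]

Clipped polygon: [(4,11) (15,11) (15,17) (14,18) (13/2,18) (4,188/11)]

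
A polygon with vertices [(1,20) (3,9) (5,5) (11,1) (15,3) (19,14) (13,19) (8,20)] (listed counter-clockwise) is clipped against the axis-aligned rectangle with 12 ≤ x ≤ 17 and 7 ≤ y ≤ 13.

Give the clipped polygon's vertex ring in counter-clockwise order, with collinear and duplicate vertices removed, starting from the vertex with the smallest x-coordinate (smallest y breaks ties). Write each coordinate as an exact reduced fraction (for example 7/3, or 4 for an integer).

Clipped polygon: [(12,7) (181/11,7) (17,17/2) (17,13) (12,13)]

1. After x ≥ 12: [(12,3/2) (15,3) (19,14) (13,19) (12,96/5)]
2. After x ≤ 17: [(12,3/2) (15,3) (17,17/2) (17,47/3) (13,19) (12,96/5)]
3. After y ≥ 7: [(12,7) (181/11,7) (17,17/2) (17,47/3) (13,19) (12,96/5)]
4. After y ≤ 13: [(12,13) (12,7) (181/11,7) (17,17/2) (17,13)]
5. Canonical ring: [(12,7) (181/11,7) (17,17/2) (17,13) (12,13)]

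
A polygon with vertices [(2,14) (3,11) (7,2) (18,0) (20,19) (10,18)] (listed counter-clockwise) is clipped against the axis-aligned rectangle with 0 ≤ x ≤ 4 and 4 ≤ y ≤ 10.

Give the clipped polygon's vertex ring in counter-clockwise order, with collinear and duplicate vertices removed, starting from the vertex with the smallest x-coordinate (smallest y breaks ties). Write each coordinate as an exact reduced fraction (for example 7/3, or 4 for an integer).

1. After x ≥ 0: [(2,14) (3,11) (7,2) (18,0) (20,19) (10,18)]
2. After x ≤ 4: [(4,15) (2,14) (3,11) (4,35/4)]
3. After y ≥ 4: [(4,15) (2,14) (3,11) (4,35/4)]
4. After y ≤ 10: [(4,10) (31/9,10) (4,35/4)]
5. Canonical ring: [(31/9,10) (4,35/4) (4,10)]

Clipped polygon: [(31/9,10) (4,35/4) (4,10)]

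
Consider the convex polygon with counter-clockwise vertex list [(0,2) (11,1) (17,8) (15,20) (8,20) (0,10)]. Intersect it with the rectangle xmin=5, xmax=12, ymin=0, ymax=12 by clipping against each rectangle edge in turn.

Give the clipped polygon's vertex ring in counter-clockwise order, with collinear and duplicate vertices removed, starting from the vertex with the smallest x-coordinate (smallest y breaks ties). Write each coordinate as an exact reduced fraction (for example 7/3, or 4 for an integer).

Clipped polygon: [(5,17/11) (11,1) (12,13/6) (12,12) (5,12)]

1. After x ≥ 5: [(5,17/11) (11,1) (17,8) (15,20) (8,20) (5,65/4)]
2. After x ≤ 12: [(5,17/11) (11,1) (12,13/6) (12,20) (8,20) (5,65/4)]
3. After y ≥ 0: [(5,17/11) (11,1) (12,13/6) (12,20) (8,20) (5,65/4)]
4. After y ≤ 12: [(5,12) (5,17/11) (11,1) (12,13/6) (12,12)]
5. Canonical ring: [(5,17/11) (11,1) (12,13/6) (12,12) (5,12)]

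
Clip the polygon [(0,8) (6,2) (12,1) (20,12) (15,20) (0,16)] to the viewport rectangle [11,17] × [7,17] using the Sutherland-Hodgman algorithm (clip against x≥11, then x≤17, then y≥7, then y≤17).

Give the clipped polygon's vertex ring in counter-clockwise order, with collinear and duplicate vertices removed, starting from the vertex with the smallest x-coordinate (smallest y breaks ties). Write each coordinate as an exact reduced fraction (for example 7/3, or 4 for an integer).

Clipped polygon: [(11,7) (180/11,7) (17,63/8) (17,84/5) (135/8,17) (11,17)]

1. After x ≥ 11: [(11,7/6) (12,1) (20,12) (15,20) (11,284/15)]
2. After x ≤ 17: [(11,7/6) (12,1) (17,63/8) (17,84/5) (15,20) (11,284/15)]
3. After y ≥ 7: [(11,7) (180/11,7) (17,63/8) (17,84/5) (15,20) (11,284/15)]
4. After y ≤ 17: [(11,17) (11,7) (180/11,7) (17,63/8) (17,84/5) (135/8,17)]
5. Canonical ring: [(11,7) (180/11,7) (17,63/8) (17,84/5) (135/8,17) (11,17)]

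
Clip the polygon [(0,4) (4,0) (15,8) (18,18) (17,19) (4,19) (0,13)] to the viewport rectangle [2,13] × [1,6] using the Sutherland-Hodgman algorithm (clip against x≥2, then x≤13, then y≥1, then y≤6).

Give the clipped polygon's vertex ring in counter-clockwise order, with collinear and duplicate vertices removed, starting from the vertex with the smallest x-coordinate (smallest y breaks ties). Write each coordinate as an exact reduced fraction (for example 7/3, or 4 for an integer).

1. After x ≥ 2: [(2,2) (4,0) (15,8) (18,18) (17,19) (4,19) (2,16)]
2. After x ≤ 13: [(2,2) (4,0) (13,72/11) (13,19) (4,19) (2,16)]
3. After y ≥ 1: [(2,2) (3,1) (43/8,1) (13,72/11) (13,19) (4,19) (2,16)]
4. After y ≤ 6: [(2,6) (2,2) (3,1) (43/8,1) (49/4,6)]
5. Canonical ring: [(2,2) (3,1) (43/8,1) (49/4,6) (2,6)]

Clipped polygon: [(2,2) (3,1) (43/8,1) (49/4,6) (2,6)]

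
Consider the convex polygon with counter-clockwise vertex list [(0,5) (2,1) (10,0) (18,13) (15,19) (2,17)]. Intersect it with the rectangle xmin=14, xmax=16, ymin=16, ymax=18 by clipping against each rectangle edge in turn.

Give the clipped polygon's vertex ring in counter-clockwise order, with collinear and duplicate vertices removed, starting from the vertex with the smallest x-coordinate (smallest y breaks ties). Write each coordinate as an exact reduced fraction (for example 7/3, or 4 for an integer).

Clipped polygon: [(14,16) (16,16) (16,17) (31/2,18) (14,18)]

1. After x ≥ 14: [(14,13/2) (18,13) (15,19) (14,245/13)]
2. After x ≤ 16: [(14,13/2) (16,39/4) (16,17) (15,19) (14,245/13)]
3. After y ≥ 16: [(14,16) (16,16) (16,17) (15,19) (14,245/13)]
4. After y ≤ 18: [(14,18) (14,16) (16,16) (16,17) (31/2,18)]
5. Canonical ring: [(14,16) (16,16) (16,17) (31/2,18) (14,18)]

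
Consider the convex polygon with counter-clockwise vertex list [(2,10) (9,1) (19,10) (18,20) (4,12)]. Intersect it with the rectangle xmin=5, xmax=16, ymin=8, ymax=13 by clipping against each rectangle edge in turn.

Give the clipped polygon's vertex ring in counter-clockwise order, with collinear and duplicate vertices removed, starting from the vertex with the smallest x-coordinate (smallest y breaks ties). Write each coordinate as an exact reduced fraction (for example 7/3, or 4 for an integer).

Clipped polygon: [(5,8) (16,8) (16,13) (23/4,13) (5,88/7)]

1. After x ≥ 5: [(5,43/7) (9,1) (19,10) (18,20) (5,88/7)]
2. After x ≤ 16: [(5,43/7) (9,1) (16,73/10) (16,132/7) (5,88/7)]
3. After y ≥ 8: [(5,8) (16,8) (16,132/7) (5,88/7)]
4. After y ≤ 13: [(5,8) (16,8) (16,13) (23/4,13) (5,88/7)]
5. Canonical ring: [(5,8) (16,8) (16,13) (23/4,13) (5,88/7)]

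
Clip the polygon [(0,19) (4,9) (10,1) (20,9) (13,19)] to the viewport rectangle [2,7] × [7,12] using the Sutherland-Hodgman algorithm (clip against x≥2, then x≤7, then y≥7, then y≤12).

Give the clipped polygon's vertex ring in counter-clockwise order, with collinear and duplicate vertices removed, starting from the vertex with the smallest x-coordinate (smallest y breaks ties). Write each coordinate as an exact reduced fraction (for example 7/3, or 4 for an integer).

1. After x ≥ 2: [(2,19) (2,14) (4,9) (10,1) (20,9) (13,19)]
2. After x ≤ 7: [(7,19) (2,19) (2,14) (4,9) (7,5)]
3. After y ≥ 7: [(7,7) (7,19) (2,19) (2,14) (4,9) (11/2,7)]
4. After y ≤ 12: [(7,7) (7,12) (14/5,12) (4,9) (11/2,7)]
5. Canonical ring: [(14/5,12) (4,9) (11/2,7) (7,7) (7,12)]

Clipped polygon: [(14/5,12) (4,9) (11/2,7) (7,7) (7,12)]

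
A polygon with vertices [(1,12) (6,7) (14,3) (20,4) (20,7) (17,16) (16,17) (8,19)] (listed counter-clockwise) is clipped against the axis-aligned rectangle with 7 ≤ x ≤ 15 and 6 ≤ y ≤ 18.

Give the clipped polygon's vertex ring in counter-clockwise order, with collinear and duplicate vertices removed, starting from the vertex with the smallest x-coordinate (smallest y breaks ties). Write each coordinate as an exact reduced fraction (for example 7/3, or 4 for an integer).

Clipped polygon: [(7,13/2) (8,6) (15,6) (15,69/4) (12,18) (7,18)]

1. After x ≥ 7: [(7,18) (7,13/2) (14,3) (20,4) (20,7) (17,16) (16,17) (8,19)]
2. After x ≤ 15: [(7,18) (7,13/2) (14,3) (15,19/6) (15,69/4) (8,19)]
3. After y ≥ 6: [(7,18) (7,13/2) (8,6) (15,6) (15,69/4) (8,19)]
4. After y ≤ 18: [(7,18) (7,18) (7,13/2) (8,6) (15,6) (15,69/4) (12,18)]
5. Canonical ring: [(7,13/2) (8,6) (15,6) (15,69/4) (12,18) (7,18)]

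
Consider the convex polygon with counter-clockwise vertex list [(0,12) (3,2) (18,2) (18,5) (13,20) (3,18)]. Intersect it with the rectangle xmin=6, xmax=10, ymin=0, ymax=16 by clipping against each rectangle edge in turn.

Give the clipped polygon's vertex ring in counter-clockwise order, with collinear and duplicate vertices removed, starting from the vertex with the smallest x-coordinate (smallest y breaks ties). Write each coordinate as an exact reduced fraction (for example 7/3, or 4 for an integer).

Clipped polygon: [(6,2) (10,2) (10,16) (6,16)]

1. After x ≥ 6: [(6,2) (18,2) (18,5) (13,20) (6,93/5)]
2. After x ≤ 10: [(6,2) (10,2) (10,97/5) (6,93/5)]
3. After y ≥ 0: [(6,2) (10,2) (10,97/5) (6,93/5)]
4. After y ≤ 16: [(6,16) (6,2) (10,2) (10,16)]
5. Canonical ring: [(6,2) (10,2) (10,16) (6,16)]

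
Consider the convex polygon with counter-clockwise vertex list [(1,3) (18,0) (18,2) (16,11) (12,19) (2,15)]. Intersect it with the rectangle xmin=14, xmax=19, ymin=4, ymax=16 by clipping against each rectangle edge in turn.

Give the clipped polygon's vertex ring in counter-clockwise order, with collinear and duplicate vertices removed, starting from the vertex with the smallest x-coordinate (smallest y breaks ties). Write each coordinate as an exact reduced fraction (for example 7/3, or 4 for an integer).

Clipped polygon: [(14,4) (158/9,4) (16,11) (14,15)]

1. After x ≥ 14: [(14,12/17) (18,0) (18,2) (16,11) (14,15)]
2. After x ≤ 19: [(14,12/17) (18,0) (18,2) (16,11) (14,15)]
3. After y ≥ 4: [(14,4) (158/9,4) (16,11) (14,15)]
4. After y ≤ 16: [(14,4) (158/9,4) (16,11) (14,15)]
5. Canonical ring: [(14,4) (158/9,4) (16,11) (14,15)]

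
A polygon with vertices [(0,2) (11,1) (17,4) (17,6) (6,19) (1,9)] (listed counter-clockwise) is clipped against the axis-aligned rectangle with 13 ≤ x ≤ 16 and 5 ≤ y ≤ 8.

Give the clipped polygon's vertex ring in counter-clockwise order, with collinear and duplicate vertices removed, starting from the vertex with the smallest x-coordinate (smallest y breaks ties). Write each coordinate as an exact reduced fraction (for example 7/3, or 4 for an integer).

1. After x ≥ 13: [(13,2) (17,4) (17,6) (13,118/11)]
2. After x ≤ 16: [(13,2) (16,7/2) (16,79/11) (13,118/11)]
3. After y ≥ 5: [(13,5) (16,5) (16,79/11) (13,118/11)]
4. After y ≤ 8: [(13,8) (13,5) (16,5) (16,79/11) (199/13,8)]
5. Canonical ring: [(13,5) (16,5) (16,79/11) (199/13,8) (13,8)]

Clipped polygon: [(13,5) (16,5) (16,79/11) (199/13,8) (13,8)]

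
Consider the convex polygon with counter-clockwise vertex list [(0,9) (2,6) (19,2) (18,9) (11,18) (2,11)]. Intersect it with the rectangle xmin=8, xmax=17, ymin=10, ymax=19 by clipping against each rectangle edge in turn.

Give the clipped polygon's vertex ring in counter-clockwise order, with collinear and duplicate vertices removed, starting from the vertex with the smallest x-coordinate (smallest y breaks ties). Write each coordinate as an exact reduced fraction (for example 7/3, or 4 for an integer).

Clipped polygon: [(8,10) (17,10) (17,72/7) (11,18) (8,47/3)]

1. After x ≥ 8: [(8,78/17) (19,2) (18,9) (11,18) (8,47/3)]
2. After x ≤ 17: [(8,78/17) (17,42/17) (17,72/7) (11,18) (8,47/3)]
3. After y ≥ 10: [(8,10) (17,10) (17,72/7) (11,18) (8,47/3)]
4. After y ≤ 19: [(8,10) (17,10) (17,72/7) (11,18) (8,47/3)]
5. Canonical ring: [(8,10) (17,10) (17,72/7) (11,18) (8,47/3)]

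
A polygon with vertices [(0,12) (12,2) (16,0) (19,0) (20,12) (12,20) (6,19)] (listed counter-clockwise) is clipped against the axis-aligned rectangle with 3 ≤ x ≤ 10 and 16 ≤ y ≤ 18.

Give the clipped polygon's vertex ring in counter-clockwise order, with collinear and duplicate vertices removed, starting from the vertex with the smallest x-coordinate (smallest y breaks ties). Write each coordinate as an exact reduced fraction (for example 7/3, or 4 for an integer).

Clipped polygon: [(24/7,16) (10,16) (10,18) (36/7,18)]

1. After x ≥ 3: [(3,31/2) (3,19/2) (12,2) (16,0) (19,0) (20,12) (12,20) (6,19)]
2. After x ≤ 10: [(3,31/2) (3,19/2) (10,11/3) (10,59/3) (6,19)]
3. After y ≥ 16: [(24/7,16) (10,16) (10,59/3) (6,19)]
4. After y ≤ 18: [(36/7,18) (24/7,16) (10,16) (10,18)]
5. Canonical ring: [(24/7,16) (10,16) (10,18) (36/7,18)]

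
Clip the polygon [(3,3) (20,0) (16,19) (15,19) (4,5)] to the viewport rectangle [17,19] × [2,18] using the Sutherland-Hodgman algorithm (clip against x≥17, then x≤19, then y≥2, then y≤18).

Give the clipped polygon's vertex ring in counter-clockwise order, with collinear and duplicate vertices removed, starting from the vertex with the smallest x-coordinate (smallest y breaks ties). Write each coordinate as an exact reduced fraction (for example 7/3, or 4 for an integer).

1. After x ≥ 17: [(17,9/17) (20,0) (17,57/4)]
2. After x ≤ 19: [(17,9/17) (19,3/17) (19,19/4) (17,57/4)]
3. After y ≥ 2: [(17,2) (19,2) (19,19/4) (17,57/4)]
4. After y ≤ 18: [(17,2) (19,2) (19,19/4) (17,57/4)]
5. Canonical ring: [(17,2) (19,2) (19,19/4) (17,57/4)]

Clipped polygon: [(17,2) (19,2) (19,19/4) (17,57/4)]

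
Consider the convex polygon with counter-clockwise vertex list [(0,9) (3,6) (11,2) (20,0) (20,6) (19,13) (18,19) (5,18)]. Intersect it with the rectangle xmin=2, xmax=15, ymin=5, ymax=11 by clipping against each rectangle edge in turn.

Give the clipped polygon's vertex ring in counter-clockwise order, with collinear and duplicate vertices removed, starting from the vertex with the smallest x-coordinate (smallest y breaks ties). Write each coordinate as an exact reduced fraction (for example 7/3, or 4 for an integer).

Clipped polygon: [(2,7) (3,6) (5,5) (15,5) (15,11) (2,11)]

1. After x ≥ 2: [(2,63/5) (2,7) (3,6) (11,2) (20,0) (20,6) (19,13) (18,19) (5,18)]
2. After x ≤ 15: [(2,63/5) (2,7) (3,6) (11,2) (15,10/9) (15,244/13) (5,18)]
3. After y ≥ 5: [(2,63/5) (2,7) (3,6) (5,5) (15,5) (15,244/13) (5,18)]
4. After y ≤ 11: [(2,11) (2,7) (3,6) (5,5) (15,5) (15,11)]
5. Canonical ring: [(2,7) (3,6) (5,5) (15,5) (15,11) (2,11)]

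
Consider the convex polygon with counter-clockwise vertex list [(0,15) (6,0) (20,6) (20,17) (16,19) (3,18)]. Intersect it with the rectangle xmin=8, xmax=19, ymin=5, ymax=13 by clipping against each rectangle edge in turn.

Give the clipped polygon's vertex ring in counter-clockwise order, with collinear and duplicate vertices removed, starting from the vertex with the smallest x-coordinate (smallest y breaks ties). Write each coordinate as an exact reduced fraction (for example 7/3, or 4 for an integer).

Clipped polygon: [(8,5) (53/3,5) (19,39/7) (19,13) (8,13)]

1. After x ≥ 8: [(8,6/7) (20,6) (20,17) (16,19) (8,239/13)]
2. After x ≤ 19: [(8,6/7) (19,39/7) (19,35/2) (16,19) (8,239/13)]
3. After y ≥ 5: [(8,5) (53/3,5) (19,39/7) (19,35/2) (16,19) (8,239/13)]
4. After y ≤ 13: [(8,13) (8,5) (53/3,5) (19,39/7) (19,13)]
5. Canonical ring: [(8,5) (53/3,5) (19,39/7) (19,13) (8,13)]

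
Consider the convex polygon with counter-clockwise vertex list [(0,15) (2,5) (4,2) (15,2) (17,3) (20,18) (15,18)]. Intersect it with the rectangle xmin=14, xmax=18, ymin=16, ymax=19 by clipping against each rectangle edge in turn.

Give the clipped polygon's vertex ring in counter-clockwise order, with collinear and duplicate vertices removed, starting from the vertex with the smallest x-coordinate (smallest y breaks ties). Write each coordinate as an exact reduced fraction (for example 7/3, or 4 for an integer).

Clipped polygon: [(14,16) (18,16) (18,18) (15,18) (14,89/5)]

1. After x ≥ 14: [(14,89/5) (14,2) (15,2) (17,3) (20,18) (15,18)]
2. After x ≤ 18: [(14,89/5) (14,2) (15,2) (17,3) (18,8) (18,18) (15,18)]
3. After y ≥ 16: [(14,89/5) (14,16) (18,16) (18,18) (15,18)]
4. After y ≤ 19: [(14,89/5) (14,16) (18,16) (18,18) (15,18)]
5. Canonical ring: [(14,16) (18,16) (18,18) (15,18) (14,89/5)]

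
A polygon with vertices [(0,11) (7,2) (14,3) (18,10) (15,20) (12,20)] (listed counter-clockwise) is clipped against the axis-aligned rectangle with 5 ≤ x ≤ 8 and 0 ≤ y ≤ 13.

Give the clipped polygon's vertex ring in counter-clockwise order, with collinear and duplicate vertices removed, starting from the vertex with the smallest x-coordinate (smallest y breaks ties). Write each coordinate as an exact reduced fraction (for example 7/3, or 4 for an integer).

1. After x ≥ 5: [(5,59/4) (5,32/7) (7,2) (14,3) (18,10) (15,20) (12,20)]
2. After x ≤ 8: [(8,17) (5,59/4) (5,32/7) (7,2) (8,15/7)]
3. After y ≥ 0: [(8,17) (5,59/4) (5,32/7) (7,2) (8,15/7)]
4. After y ≤ 13: [(8,13) (5,13) (5,32/7) (7,2) (8,15/7)]
5. Canonical ring: [(5,32/7) (7,2) (8,15/7) (8,13) (5,13)]

Clipped polygon: [(5,32/7) (7,2) (8,15/7) (8,13) (5,13)]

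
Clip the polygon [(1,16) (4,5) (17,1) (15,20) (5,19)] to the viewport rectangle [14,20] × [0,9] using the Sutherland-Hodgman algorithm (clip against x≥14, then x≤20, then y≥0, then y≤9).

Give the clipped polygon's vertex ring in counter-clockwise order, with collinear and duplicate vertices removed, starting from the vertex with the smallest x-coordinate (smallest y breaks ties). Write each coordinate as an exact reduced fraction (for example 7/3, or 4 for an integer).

1. After x ≥ 14: [(14,25/13) (17,1) (15,20) (14,199/10)]
2. After x ≤ 20: [(14,25/13) (17,1) (15,20) (14,199/10)]
3. After y ≥ 0: [(14,25/13) (17,1) (15,20) (14,199/10)]
4. After y ≤ 9: [(14,9) (14,25/13) (17,1) (307/19,9)]
5. Canonical ring: [(14,25/13) (17,1) (307/19,9) (14,9)]

Clipped polygon: [(14,25/13) (17,1) (307/19,9) (14,9)]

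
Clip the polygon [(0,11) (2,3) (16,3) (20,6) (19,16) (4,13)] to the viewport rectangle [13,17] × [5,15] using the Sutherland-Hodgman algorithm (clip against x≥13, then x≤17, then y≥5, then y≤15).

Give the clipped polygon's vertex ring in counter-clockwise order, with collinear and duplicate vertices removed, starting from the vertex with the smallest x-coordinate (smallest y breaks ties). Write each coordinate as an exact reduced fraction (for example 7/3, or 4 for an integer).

Clipped polygon: [(13,5) (17,5) (17,15) (14,15) (13,74/5)]

1. After x ≥ 13: [(13,3) (16,3) (20,6) (19,16) (13,74/5)]
2. After x ≤ 17: [(13,3) (16,3) (17,15/4) (17,78/5) (13,74/5)]
3. After y ≥ 5: [(13,5) (17,5) (17,78/5) (13,74/5)]
4. After y ≤ 15: [(13,5) (17,5) (17,15) (14,15) (13,74/5)]
5. Canonical ring: [(13,5) (17,5) (17,15) (14,15) (13,74/5)]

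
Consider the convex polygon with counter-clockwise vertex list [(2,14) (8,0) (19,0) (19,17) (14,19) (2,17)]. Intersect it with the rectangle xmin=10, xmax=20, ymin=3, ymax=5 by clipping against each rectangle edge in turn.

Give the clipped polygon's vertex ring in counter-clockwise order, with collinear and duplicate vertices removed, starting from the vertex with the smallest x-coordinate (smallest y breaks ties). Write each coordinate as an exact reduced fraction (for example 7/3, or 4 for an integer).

1. After x ≥ 10: [(10,0) (19,0) (19,17) (14,19) (10,55/3)]
2. After x ≤ 20: [(10,0) (19,0) (19,17) (14,19) (10,55/3)]
3. After y ≥ 3: [(10,3) (19,3) (19,17) (14,19) (10,55/3)]
4. After y ≤ 5: [(10,5) (10,3) (19,3) (19,5)]
5. Canonical ring: [(10,3) (19,3) (19,5) (10,5)]

Clipped polygon: [(10,3) (19,3) (19,5) (10,5)]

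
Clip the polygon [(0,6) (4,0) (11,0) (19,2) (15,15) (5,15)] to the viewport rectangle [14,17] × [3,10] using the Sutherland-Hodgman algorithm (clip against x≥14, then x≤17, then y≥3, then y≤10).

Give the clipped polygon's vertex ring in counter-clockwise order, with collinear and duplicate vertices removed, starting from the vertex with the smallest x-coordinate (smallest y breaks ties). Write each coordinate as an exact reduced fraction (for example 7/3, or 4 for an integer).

Clipped polygon: [(14,3) (17,3) (17,17/2) (215/13,10) (14,10)]

1. After x ≥ 14: [(14,3/4) (19,2) (15,15) (14,15)]
2. After x ≤ 17: [(14,3/4) (17,3/2) (17,17/2) (15,15) (14,15)]
3. After y ≥ 3: [(14,3) (17,3) (17,17/2) (15,15) (14,15)]
4. After y ≤ 10: [(14,10) (14,3) (17,3) (17,17/2) (215/13,10)]
5. Canonical ring: [(14,3) (17,3) (17,17/2) (215/13,10) (14,10)]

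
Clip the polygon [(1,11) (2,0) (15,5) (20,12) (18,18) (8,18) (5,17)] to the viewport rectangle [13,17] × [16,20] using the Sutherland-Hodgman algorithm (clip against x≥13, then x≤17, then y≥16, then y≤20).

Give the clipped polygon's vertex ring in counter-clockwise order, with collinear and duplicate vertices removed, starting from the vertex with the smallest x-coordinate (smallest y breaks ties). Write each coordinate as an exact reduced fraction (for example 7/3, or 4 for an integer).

1. After x ≥ 13: [(13,55/13) (15,5) (20,12) (18,18) (13,18)]
2. After x ≤ 17: [(13,55/13) (15,5) (17,39/5) (17,18) (13,18)]
3. After y ≥ 16: [(13,16) (17,16) (17,18) (13,18)]
4. After y ≤ 20: [(13,16) (17,16) (17,18) (13,18)]
5. Canonical ring: [(13,16) (17,16) (17,18) (13,18)]

Clipped polygon: [(13,16) (17,16) (17,18) (13,18)]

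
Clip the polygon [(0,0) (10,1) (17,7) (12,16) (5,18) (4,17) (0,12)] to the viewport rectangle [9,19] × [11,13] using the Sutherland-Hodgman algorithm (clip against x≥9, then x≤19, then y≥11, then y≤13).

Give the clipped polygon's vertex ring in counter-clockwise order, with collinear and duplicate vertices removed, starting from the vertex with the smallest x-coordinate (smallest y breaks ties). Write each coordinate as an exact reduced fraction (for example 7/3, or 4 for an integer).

1. After x ≥ 9: [(9,9/10) (10,1) (17,7) (12,16) (9,118/7)]
2. After x ≤ 19: [(9,9/10) (10,1) (17,7) (12,16) (9,118/7)]
3. After y ≥ 11: [(9,11) (133/9,11) (12,16) (9,118/7)]
4. After y ≤ 13: [(9,13) (9,11) (133/9,11) (41/3,13)]
5. Canonical ring: [(9,11) (133/9,11) (41/3,13) (9,13)]

Clipped polygon: [(9,11) (133/9,11) (41/3,13) (9,13)]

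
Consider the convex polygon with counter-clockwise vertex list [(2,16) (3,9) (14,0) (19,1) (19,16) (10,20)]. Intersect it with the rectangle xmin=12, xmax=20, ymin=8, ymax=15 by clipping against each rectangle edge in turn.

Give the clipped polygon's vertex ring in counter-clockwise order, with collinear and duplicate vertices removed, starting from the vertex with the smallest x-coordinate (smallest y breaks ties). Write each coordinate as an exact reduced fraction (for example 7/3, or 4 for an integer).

1. After x ≥ 12: [(12,18/11) (14,0) (19,1) (19,16) (12,172/9)]
2. After x ≤ 20: [(12,18/11) (14,0) (19,1) (19,16) (12,172/9)]
3. After y ≥ 8: [(12,8) (19,8) (19,16) (12,172/9)]
4. After y ≤ 15: [(12,15) (12,8) (19,8) (19,15)]
5. Canonical ring: [(12,8) (19,8) (19,15) (12,15)]

Clipped polygon: [(12,8) (19,8) (19,15) (12,15)]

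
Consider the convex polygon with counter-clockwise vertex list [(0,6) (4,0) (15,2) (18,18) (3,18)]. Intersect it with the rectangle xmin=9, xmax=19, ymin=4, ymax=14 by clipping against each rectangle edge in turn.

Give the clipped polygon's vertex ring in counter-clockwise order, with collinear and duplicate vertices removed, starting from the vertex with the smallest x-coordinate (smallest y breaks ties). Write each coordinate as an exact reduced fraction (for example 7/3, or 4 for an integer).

Clipped polygon: [(9,4) (123/8,4) (69/4,14) (9,14)]

1. After x ≥ 9: [(9,10/11) (15,2) (18,18) (9,18)]
2. After x ≤ 19: [(9,10/11) (15,2) (18,18) (9,18)]
3. After y ≥ 4: [(9,4) (123/8,4) (18,18) (9,18)]
4. After y ≤ 14: [(9,14) (9,4) (123/8,4) (69/4,14)]
5. Canonical ring: [(9,4) (123/8,4) (69/4,14) (9,14)]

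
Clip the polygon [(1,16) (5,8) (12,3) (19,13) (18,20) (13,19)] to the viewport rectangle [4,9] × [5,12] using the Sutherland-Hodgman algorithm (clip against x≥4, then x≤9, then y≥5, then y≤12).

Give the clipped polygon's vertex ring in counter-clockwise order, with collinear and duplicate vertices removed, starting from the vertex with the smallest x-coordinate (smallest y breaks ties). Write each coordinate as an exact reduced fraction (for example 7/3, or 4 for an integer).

Clipped polygon: [(4,10) (5,8) (9,36/7) (9,12) (4,12)]

1. After x ≥ 4: [(4,67/4) (4,10) (5,8) (12,3) (19,13) (18,20) (13,19)]
2. After x ≤ 9: [(9,18) (4,67/4) (4,10) (5,8) (9,36/7)]
3. After y ≥ 5: [(9,18) (4,67/4) (4,10) (5,8) (9,36/7)]
4. After y ≤ 12: [(9,12) (4,12) (4,10) (5,8) (9,36/7)]
5. Canonical ring: [(4,10) (5,8) (9,36/7) (9,12) (4,12)]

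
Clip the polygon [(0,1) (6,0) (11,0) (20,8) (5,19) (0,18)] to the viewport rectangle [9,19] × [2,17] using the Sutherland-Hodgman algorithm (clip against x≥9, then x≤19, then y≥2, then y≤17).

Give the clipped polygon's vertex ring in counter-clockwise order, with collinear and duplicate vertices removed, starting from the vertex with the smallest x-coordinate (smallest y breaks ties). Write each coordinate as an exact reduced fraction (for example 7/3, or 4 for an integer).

1. After x ≥ 9: [(9,0) (11,0) (20,8) (9,241/15)]
2. After x ≤ 19: [(9,0) (11,0) (19,64/9) (19,131/15) (9,241/15)]
3. After y ≥ 2: [(9,2) (53/4,2) (19,64/9) (19,131/15) (9,241/15)]
4. After y ≤ 17: [(9,2) (53/4,2) (19,64/9) (19,131/15) (9,241/15)]
5. Canonical ring: [(9,2) (53/4,2) (19,64/9) (19,131/15) (9,241/15)]

Clipped polygon: [(9,2) (53/4,2) (19,64/9) (19,131/15) (9,241/15)]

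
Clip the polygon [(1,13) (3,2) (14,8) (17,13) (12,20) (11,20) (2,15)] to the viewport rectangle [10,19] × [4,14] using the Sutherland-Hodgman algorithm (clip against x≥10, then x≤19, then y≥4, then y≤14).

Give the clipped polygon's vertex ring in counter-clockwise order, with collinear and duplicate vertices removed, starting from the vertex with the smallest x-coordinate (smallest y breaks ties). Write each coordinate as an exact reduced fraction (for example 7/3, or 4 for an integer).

1. After x ≥ 10: [(10,64/11) (14,8) (17,13) (12,20) (11,20) (10,175/9)]
2. After x ≤ 19: [(10,64/11) (14,8) (17,13) (12,20) (11,20) (10,175/9)]
3. After y ≥ 4: [(10,64/11) (14,8) (17,13) (12,20) (11,20) (10,175/9)]
4. After y ≤ 14: [(10,14) (10,64/11) (14,8) (17,13) (114/7,14)]
5. Canonical ring: [(10,64/11) (14,8) (17,13) (114/7,14) (10,14)]

Clipped polygon: [(10,64/11) (14,8) (17,13) (114/7,14) (10,14)]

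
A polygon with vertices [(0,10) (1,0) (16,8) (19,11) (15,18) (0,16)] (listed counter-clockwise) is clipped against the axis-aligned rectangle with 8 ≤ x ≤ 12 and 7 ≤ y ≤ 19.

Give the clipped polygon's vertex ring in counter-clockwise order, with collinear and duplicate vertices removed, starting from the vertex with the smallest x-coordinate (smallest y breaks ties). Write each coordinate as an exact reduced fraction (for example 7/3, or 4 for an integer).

1. After x ≥ 8: [(8,56/15) (16,8) (19,11) (15,18) (8,256/15)]
2. After x ≤ 12: [(8,56/15) (12,88/15) (12,88/5) (8,256/15)]
3. After y ≥ 7: [(8,7) (12,7) (12,88/5) (8,256/15)]
4. After y ≤ 19: [(8,7) (12,7) (12,88/5) (8,256/15)]
5. Canonical ring: [(8,7) (12,7) (12,88/5) (8,256/15)]

Clipped polygon: [(8,7) (12,7) (12,88/5) (8,256/15)]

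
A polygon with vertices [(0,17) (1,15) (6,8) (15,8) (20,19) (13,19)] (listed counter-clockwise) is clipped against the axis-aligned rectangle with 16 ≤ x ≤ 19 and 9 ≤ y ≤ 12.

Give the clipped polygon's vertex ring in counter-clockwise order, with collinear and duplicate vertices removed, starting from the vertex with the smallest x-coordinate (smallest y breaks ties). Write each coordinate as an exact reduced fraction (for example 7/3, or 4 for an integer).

Clipped polygon: [(16,51/5) (185/11,12) (16,12)]

1. After x ≥ 16: [(16,51/5) (20,19) (16,19)]
2. After x ≤ 19: [(16,51/5) (19,84/5) (19,19) (16,19)]
3. After y ≥ 9: [(16,51/5) (19,84/5) (19,19) (16,19)]
4. After y ≤ 12: [(16,12) (16,51/5) (185/11,12)]
5. Canonical ring: [(16,51/5) (185/11,12) (16,12)]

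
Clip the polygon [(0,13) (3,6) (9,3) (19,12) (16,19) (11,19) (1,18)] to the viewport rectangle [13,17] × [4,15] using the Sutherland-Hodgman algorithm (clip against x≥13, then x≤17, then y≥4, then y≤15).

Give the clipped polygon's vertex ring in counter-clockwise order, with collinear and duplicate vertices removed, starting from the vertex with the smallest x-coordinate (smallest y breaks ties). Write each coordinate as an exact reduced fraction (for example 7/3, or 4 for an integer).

Clipped polygon: [(13,33/5) (17,51/5) (17,15) (13,15)]

1. After x ≥ 13: [(13,33/5) (19,12) (16,19) (13,19)]
2. After x ≤ 17: [(13,33/5) (17,51/5) (17,50/3) (16,19) (13,19)]
3. After y ≥ 4: [(13,33/5) (17,51/5) (17,50/3) (16,19) (13,19)]
4. After y ≤ 15: [(13,15) (13,33/5) (17,51/5) (17,15)]
5. Canonical ring: [(13,33/5) (17,51/5) (17,15) (13,15)]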